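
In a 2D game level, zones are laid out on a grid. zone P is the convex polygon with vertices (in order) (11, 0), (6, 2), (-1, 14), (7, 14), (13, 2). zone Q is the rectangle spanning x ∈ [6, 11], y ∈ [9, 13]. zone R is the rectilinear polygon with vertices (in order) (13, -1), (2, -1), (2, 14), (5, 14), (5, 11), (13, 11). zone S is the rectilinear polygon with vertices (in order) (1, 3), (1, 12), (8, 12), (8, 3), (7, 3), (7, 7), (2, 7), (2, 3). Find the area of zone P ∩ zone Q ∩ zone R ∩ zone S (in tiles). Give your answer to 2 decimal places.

4.00

The intersection is the polygon with vertices (6,11), (8,11), (8,9), (6,9).
By the shoelace formula its area is 4.00.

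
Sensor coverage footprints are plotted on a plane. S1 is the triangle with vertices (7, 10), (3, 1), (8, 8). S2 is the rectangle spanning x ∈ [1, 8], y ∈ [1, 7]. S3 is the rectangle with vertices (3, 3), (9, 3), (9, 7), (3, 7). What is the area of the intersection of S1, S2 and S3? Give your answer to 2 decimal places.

4.32

The intersection is the polygon with vertices (7.286,7), (4.429,3), (3.889,3), (5.667,7).
By the shoelace formula its area is 4.32.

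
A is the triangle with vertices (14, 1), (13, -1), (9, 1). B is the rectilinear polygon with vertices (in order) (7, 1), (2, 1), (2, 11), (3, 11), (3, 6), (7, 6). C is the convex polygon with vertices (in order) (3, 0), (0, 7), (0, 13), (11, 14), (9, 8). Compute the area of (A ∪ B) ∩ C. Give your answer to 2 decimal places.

The region (A ∪ B) ∩ C is the polygon with vertices (2.571,1), (2,2.333), (2,11), (3,11), (3,6), (7,6), (7,5.333), (3.75,1).
By the shoelace formula its area is 22.58.

22.58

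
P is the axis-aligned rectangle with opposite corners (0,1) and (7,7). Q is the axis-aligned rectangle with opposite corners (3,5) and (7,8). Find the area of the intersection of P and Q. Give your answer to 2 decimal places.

|P∩Q|: x∈[3,7], y∈[5,7] → 4·2 = 8.

8.00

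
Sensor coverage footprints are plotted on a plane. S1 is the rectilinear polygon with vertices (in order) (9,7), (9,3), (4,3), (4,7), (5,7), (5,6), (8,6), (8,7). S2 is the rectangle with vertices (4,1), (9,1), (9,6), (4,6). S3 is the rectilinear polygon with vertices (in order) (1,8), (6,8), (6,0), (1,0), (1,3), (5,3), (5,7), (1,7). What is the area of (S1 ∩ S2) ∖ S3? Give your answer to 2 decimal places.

12.00

|S1 ∩ S2| = 15.
|(S1 ∩ S2) ∩ S3| = 3.
|(S1 ∩ S2) ∖ S3| = 15 − 3 = 12.00.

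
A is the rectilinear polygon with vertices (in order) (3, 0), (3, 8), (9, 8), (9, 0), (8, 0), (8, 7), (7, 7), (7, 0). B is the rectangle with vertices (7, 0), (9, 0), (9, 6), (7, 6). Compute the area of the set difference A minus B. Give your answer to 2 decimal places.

35.00

|A| = 41, |A∩B| = 6.
|A ∖ B| = |A| − |A∩B| = 41 − 6 = 35.00.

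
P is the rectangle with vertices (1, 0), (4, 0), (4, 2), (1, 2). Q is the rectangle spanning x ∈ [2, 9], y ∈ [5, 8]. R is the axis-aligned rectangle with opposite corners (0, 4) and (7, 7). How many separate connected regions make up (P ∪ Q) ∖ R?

(P ∪ Q) ∖ R splits into 2 disjoint pieces (area 6, area 11).

2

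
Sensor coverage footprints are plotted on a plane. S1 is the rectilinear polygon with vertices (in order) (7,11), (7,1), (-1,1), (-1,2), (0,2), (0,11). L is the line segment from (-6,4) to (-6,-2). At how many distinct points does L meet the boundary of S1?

The segment lies entirely outside S1 and never meets its boundary.

0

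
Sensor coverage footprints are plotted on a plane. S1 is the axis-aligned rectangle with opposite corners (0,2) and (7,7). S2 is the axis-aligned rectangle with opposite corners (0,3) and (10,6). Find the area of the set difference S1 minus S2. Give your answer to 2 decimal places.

|S1∩S2|: x∈[0,7], y∈[3,6] → 7·3 = 21.
|S1| = 35.
|S1 ∖ S2| = |S1| − |S1∩S2| = 35 − 21 = 14.00.

14.00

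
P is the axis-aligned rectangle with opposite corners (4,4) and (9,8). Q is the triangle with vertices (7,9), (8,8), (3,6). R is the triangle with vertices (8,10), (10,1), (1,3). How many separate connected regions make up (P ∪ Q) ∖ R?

(P ∪ Q) ∖ R splits into 2 disjoint pieces (area 0.6944, area 2.3417).

2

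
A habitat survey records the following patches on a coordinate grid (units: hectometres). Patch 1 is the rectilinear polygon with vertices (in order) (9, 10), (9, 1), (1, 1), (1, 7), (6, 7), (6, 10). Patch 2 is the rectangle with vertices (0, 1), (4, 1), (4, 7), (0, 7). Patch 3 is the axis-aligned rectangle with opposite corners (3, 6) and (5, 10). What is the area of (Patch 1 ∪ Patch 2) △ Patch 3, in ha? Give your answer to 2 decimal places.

67.00

|Patch 1 ∪ Patch 2| = 63.
|(Patch 1 ∪ Patch 2) ∩ Patch 3| = 2.
|(Patch 1 ∪ Patch 2) △ Patch 3| = 63 + 8 − 4 = 67.00.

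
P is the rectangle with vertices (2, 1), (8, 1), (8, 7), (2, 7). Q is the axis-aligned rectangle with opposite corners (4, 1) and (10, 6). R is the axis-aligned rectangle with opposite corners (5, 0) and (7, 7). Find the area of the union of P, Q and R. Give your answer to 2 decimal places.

48.00

By inclusion–exclusion:
Individual areas: |P| = 36, |Q| = 30, |R| = 14.
|P∩Q|: x∈[4,8], y∈[1,6] → 4·5 = 20.
|P∩R|: x∈[5,7], y∈[1,7] → 2·6 = 12.
|Q∩R|: x∈[5,7], y∈[1,6] → 2·5 = 10.
|P∩Q∩R| = 10.
|P ∪ Q ∪ R| = 80 − 42 + 10 = 48.00.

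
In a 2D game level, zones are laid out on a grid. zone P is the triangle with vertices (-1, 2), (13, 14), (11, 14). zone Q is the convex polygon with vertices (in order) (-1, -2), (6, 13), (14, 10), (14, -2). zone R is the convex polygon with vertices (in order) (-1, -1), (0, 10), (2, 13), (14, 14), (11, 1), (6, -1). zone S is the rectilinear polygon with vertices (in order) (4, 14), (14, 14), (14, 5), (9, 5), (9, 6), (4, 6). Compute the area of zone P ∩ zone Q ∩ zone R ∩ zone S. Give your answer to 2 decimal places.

The intersection is the polygon with vertices (8.909,11.909), (10.058,11.478), (4,6.286), (4,7).
By the shoelace formula its area is 6.04.

6.04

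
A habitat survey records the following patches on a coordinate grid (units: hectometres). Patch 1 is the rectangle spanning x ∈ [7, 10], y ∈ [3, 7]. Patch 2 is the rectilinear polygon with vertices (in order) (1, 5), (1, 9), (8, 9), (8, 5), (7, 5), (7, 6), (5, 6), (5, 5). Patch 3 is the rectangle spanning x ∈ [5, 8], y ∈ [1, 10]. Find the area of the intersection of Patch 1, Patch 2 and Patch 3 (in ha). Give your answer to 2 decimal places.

The intersection is the polygon with vertices (8,7), (8,5), (7,5), (7,6), (7,7).
By the shoelace formula its area is 2.00.

2.00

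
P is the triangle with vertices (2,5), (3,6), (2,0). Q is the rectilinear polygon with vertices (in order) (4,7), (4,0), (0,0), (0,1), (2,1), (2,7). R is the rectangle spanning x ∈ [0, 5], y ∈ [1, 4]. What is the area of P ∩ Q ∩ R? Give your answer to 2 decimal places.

1.25

The intersection is the polygon with vertices (2.167,1), (2,1), (2,4), (2.667,4).
By the shoelace formula its area is 1.25.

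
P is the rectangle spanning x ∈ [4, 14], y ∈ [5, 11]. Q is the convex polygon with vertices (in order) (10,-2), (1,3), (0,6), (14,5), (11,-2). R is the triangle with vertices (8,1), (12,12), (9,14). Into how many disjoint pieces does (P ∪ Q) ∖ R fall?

1

(P ∪ Q) ∖ R is a single connected region.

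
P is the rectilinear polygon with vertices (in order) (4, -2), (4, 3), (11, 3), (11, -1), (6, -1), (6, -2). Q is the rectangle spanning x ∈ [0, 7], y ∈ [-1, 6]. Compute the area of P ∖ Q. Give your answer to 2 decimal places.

|P| = 30, |P∩Q| = 12.
|P ∖ Q| = |P| − |P∩Q| = 30 − 12 = 18.00.

18.00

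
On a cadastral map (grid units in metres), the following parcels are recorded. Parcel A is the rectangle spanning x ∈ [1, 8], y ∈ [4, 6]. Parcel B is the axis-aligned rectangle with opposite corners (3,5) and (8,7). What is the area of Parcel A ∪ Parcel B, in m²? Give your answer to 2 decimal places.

By inclusion–exclusion:
Individual areas: |Parcel A| = 14, |Parcel B| = 10.
|Parcel A∩Parcel B|: x∈[3,8], y∈[5,6] → 5·1 = 5.
|Parcel A ∪ Parcel B| = 24 − 5 = 19.00.

19.00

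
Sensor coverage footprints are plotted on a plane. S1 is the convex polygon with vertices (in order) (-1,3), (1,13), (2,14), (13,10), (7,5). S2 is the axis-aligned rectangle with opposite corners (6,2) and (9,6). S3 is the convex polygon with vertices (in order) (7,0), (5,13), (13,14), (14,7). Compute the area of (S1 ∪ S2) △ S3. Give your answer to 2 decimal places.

94.32

|S1 ∪ S2| = 94.775.
|(S1 ∪ S2) ∩ S3| = 40.7293.
|(S1 ∪ S2) △ S3| = 94.775 + 81 − 81.4587 = 94.32.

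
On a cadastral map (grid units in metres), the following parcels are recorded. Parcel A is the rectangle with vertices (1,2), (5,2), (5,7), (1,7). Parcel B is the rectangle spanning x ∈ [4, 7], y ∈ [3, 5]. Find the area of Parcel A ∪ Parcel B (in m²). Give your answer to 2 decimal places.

24.00

By inclusion–exclusion:
Individual areas: |Parcel A| = 20, |Parcel B| = 6.
|Parcel A∩Parcel B|: x∈[4,5], y∈[3,5] → 1·2 = 2.
|Parcel A ∪ Parcel B| = 26 − 2 = 24.00.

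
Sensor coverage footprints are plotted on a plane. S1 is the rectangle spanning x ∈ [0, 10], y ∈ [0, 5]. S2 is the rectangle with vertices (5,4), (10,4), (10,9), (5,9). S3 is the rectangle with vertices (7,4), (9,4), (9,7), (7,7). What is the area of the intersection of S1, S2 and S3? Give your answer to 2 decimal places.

2.00

The intersection is the polygon with vertices (7,4), (7,5), (9,5), (9,4).
By the shoelace formula its area is 2.00.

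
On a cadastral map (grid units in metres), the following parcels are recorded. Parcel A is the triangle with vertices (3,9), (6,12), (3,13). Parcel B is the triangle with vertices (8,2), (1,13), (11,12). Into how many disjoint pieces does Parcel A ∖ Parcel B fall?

2

Parcel A ∖ Parcel B splits into 2 disjoint pieces (area 0.1429, area 0.0857).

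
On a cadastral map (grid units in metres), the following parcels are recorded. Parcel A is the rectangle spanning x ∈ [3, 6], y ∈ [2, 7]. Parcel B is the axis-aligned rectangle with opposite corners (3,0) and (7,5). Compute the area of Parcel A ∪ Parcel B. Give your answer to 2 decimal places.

26.00

By inclusion–exclusion:
Individual areas: |Parcel A| = 15, |Parcel B| = 20.
|Parcel A∩Parcel B|: x∈[3,6], y∈[2,5] → 3·3 = 9.
|Parcel A ∪ Parcel B| = 35 − 9 = 26.00.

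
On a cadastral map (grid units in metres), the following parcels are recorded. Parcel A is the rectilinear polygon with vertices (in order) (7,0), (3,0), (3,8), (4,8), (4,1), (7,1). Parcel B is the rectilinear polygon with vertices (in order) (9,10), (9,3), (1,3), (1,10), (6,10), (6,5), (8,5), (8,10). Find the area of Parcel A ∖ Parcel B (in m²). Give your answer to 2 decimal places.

6.00

|Parcel A| = 11, |Parcel A∩Parcel B| = 5.
|Parcel A ∖ Parcel B| = |Parcel A| − |Parcel A∩Parcel B| = 11 − 5 = 6.00.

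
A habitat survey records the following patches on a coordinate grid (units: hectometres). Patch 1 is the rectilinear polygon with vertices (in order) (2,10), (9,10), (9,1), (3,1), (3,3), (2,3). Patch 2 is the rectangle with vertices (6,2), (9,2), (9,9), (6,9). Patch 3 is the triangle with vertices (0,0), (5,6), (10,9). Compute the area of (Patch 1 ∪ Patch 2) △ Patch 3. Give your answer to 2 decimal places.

56.20

|Patch 1 ∪ Patch 2| = 61.
|(Patch 1 ∪ Patch 2) ∩ Patch 3| = 6.15.
|(Patch 1 ∪ Patch 2) △ Patch 3| = 61 + 7.5 − 12.3 = 56.20.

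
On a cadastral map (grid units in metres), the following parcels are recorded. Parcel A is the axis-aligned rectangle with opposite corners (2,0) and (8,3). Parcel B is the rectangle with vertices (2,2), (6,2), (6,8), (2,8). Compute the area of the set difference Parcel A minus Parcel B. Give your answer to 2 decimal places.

|Parcel A∩Parcel B|: x∈[2,6], y∈[2,3] → 4·1 = 4.
|Parcel A| = 18.
|Parcel A ∖ Parcel B| = |Parcel A| − |Parcel A∩Parcel B| = 18 − 4 = 14.00.

14.00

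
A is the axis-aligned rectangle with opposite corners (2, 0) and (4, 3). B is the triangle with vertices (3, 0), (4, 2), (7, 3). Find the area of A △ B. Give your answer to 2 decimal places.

|A| = 6, |B| = 2.5, |A∩B| = 0.625.
|A △ B| = |A| + |B| − 2·|A∩B| = 6 + 2.5 − 1.25 = 7.25.

7.25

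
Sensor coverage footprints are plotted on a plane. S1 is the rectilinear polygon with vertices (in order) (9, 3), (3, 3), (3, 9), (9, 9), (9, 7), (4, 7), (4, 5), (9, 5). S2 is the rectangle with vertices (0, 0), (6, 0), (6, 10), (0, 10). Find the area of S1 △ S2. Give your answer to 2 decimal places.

|S1| = 26, |S2| = 60, |S1∩S2| = 14.
|S1 △ S2| = |S1| + |S2| − 2·|S1∩S2| = 26 + 60 − 28 = 58.00.

58.00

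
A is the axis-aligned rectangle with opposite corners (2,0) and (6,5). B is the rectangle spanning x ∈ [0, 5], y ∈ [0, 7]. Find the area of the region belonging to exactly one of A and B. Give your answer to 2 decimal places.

25.00

|A∩B|: x∈[2,5], y∈[0,5] → 3·5 = 15.
|A △ B| = |A| + |B| − 2·|A∩B| = 20 + 35 − 30 = 25.00.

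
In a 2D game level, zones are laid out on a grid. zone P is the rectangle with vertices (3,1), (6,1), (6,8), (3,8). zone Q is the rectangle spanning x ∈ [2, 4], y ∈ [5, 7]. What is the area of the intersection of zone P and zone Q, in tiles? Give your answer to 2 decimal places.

2.00

|zone P∩zone Q|: x∈[3,4], y∈[5,7] → 1·2 = 2.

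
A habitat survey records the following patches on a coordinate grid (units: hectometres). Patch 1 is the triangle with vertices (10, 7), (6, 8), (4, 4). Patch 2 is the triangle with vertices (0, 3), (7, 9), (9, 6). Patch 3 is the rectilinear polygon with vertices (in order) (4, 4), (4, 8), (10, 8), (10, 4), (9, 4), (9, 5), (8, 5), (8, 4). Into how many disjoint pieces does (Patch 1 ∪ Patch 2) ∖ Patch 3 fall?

2

(Patch 1 ∪ Patch 2) ∖ Patch 3 splits into 2 disjoint pieces (area 4.1905, area 0.9167).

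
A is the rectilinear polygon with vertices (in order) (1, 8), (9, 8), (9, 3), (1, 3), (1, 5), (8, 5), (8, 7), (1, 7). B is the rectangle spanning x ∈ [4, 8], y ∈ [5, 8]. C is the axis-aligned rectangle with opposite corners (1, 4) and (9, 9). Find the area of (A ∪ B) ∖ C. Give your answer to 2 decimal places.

|A ∪ B| = 34.
|(A ∪ B) ∩ C| = 26.
|(A ∪ B) ∖ C| = 34 − 26 = 8.00.

8.00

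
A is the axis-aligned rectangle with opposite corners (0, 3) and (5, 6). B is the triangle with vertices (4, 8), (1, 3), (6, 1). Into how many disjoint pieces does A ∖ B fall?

2

A ∖ B splits into 2 disjoint pieces (area 0.3214, area 5.7).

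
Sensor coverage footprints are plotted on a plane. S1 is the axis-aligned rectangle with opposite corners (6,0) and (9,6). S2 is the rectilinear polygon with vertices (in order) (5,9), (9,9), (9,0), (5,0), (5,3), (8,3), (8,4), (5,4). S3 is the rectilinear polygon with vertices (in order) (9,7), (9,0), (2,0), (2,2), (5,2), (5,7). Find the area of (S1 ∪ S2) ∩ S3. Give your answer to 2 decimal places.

27.00

|S1 ∪ S2| = 35.
|(S1 ∪ S2) ∩ S3| = 27.00.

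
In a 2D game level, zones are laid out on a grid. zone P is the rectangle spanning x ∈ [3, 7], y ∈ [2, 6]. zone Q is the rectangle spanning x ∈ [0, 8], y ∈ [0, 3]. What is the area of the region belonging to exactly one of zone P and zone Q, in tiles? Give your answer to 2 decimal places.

|zone P∩zone Q|: x∈[3,7], y∈[2,3] → 4·1 = 4.
|zone P △ zone Q| = |zone P| + |zone Q| − 2·|zone P∩zone Q| = 16 + 24 − 8 = 32.00.

32.00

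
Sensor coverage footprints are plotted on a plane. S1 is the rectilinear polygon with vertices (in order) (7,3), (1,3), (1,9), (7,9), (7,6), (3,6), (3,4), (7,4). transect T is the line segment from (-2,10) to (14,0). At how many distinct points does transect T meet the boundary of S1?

The segment meets the boundary at (4.4,6), (1,8.125).

2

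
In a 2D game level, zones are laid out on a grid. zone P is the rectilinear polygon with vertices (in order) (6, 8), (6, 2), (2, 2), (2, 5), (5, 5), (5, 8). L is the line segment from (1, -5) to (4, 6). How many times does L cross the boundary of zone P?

The segment meets the boundary at (3.727,5), (2.909,2).

2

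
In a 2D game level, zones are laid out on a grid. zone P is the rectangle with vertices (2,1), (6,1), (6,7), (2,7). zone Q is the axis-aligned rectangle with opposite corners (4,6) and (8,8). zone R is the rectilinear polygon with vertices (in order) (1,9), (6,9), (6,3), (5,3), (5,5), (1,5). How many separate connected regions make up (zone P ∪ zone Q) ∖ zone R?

2

(zone P ∪ zone Q) ∖ zone R splits into 2 disjoint pieces (area 14, area 4).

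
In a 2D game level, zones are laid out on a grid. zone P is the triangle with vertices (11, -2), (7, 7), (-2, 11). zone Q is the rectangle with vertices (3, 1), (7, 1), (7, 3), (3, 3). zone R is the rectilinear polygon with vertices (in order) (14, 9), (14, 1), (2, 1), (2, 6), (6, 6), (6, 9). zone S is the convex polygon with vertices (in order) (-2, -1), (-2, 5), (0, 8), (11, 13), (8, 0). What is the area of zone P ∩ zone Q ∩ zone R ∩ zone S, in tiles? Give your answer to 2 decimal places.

0.50

The intersection is the polygon with vertices (7,2), (6,3), (7,3).
By the shoelace formula its area is 0.50.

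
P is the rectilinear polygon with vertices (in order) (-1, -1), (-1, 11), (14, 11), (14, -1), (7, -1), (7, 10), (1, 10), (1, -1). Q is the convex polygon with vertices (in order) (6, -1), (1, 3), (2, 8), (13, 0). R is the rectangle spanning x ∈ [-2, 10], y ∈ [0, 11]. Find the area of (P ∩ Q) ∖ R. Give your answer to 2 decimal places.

5.84

|P ∩ Q| = 15.6623.
|(P ∩ Q) ∩ R| = 9.8182.
|(P ∩ Q) ∖ R| = 15.6623 − 9.8182 = 5.84.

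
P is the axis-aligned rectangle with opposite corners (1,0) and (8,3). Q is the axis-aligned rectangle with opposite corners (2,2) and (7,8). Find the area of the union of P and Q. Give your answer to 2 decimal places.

46.00

By inclusion–exclusion:
Individual areas: |P| = 21, |Q| = 30.
|P∩Q|: x∈[2,7], y∈[2,3] → 5·1 = 5.
|P ∪ Q| = 51 − 5 = 46.00.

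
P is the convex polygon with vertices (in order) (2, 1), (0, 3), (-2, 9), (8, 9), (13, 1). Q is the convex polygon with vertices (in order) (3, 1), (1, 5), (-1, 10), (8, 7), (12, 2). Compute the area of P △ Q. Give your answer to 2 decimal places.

30.60

|P| = 88, |Q| = 60, |P∩Q| = 58.7.
|P △ Q| = |P| + |Q| − 2·|P∩Q| = 88 + 60 − 117.4 = 30.60.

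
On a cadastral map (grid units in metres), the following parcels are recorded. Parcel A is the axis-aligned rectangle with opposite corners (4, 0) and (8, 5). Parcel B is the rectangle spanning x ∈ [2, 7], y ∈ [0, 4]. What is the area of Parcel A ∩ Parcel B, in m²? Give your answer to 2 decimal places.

|Parcel A∩Parcel B|: x∈[4,7], y∈[0,4] → 3·4 = 12.

12.00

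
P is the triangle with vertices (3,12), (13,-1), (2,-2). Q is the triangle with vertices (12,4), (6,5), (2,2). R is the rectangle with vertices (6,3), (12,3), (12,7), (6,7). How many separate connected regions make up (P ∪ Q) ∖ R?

(P ∪ Q) ∖ R is a single connected region.

1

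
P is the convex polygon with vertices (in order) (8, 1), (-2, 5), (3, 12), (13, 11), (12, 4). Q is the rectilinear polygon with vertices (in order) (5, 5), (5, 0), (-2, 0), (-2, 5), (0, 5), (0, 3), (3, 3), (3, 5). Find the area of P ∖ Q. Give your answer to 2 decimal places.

104.40

|P| = 110, |P∩Q| = 5.6.
|P ∖ Q| = |P| − |P∩Q| = 110 − 5.6 = 104.40.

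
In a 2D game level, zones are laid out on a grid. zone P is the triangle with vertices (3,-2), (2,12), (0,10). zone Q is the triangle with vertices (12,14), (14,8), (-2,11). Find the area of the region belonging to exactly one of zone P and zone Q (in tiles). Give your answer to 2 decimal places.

57.23

|zone P| = 15, |zone Q| = 45, |zone P∩zone Q| = 1.3866.
|zone P △ zone Q| = |zone P| + |zone Q| − 2·|zone P∩zone Q| = 15 + 45 − 2.7733 = 57.23.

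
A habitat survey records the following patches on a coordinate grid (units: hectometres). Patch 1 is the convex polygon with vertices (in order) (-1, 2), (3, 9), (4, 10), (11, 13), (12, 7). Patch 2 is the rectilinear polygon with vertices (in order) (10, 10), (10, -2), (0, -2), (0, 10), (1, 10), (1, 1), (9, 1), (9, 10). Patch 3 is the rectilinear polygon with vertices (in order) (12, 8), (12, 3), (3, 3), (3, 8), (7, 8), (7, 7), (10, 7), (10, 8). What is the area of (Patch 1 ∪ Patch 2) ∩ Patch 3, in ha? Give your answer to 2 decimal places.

24.53

|Patch 1 ∪ Patch 2| = 105.4904.
|(Patch 1 ∪ Patch 2) ∩ Patch 3| = 24.53.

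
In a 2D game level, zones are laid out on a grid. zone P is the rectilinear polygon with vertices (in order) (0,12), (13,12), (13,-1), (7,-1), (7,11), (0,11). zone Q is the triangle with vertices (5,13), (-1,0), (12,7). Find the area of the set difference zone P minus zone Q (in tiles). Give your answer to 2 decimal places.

|zone P| = 85, |zone P∩zone Q| = 19.8397.
|zone P ∖ zone Q| = |zone P| − |zone P∩zone Q| = 85 − 19.8397 = 65.16.

65.16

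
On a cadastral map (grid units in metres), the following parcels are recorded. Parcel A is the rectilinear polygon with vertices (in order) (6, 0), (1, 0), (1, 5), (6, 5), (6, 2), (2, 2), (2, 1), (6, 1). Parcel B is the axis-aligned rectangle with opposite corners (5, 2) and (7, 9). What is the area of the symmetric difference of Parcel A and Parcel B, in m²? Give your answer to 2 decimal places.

29.00

|Parcel A| = 21, |Parcel B| = 14, |Parcel A∩Parcel B| = 3.
|Parcel A △ Parcel B| = |Parcel A| + |Parcel B| − 2·|Parcel A∩Parcel B| = 21 + 14 − 6 = 29.00.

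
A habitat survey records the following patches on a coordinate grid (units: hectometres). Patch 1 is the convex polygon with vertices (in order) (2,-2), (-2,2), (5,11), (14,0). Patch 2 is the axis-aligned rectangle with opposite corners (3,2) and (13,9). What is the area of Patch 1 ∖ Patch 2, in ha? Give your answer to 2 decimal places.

|Patch 1| = 107, |Patch 1∩Patch 2| = 45.373.
|Patch 1 ∖ Patch 2| = |Patch 1| − |Patch 1∩Patch 2| = 107 − 45.373 = 61.63.

61.63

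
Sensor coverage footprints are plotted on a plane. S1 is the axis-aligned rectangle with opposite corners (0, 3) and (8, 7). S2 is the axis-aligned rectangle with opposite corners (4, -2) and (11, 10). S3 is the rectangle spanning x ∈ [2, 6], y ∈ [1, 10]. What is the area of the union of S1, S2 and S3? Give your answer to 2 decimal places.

110.00

By inclusion–exclusion:
Individual areas: |S1| = 32, |S2| = 84, |S3| = 36.
|S1∩S2|: x∈[4,8], y∈[3,7] → 4·4 = 16.
|S1∩S3|: x∈[2,6], y∈[3,7] → 4·4 = 16.
|S2∩S3|: x∈[4,6], y∈[1,10] → 2·9 = 18.
|S1∩S2∩S3| = 8.
|S1 ∪ S2 ∪ S3| = 152 − 50 + 8 = 110.00.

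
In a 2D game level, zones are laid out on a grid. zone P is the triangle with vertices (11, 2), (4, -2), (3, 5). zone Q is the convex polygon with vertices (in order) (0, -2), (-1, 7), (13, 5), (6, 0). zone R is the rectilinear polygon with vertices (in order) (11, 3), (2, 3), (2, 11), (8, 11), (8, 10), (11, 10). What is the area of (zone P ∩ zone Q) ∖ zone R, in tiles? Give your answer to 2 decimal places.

|zone P ∩ zone Q| = 19.2504.
|(zone P ∩ zone Q) ∩ zone R| = 5.0476.
|(zone P ∩ zone Q) ∖ zone R| = 19.2504 − 5.0476 = 14.20.

14.20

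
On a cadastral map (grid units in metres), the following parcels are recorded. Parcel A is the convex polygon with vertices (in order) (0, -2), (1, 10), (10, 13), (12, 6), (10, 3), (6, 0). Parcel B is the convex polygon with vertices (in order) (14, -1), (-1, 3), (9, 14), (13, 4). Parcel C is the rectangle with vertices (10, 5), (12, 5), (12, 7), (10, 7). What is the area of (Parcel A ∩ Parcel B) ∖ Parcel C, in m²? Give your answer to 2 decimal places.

79.05

|Parcel A ∩ Parcel B| = 82.5765.
|(Parcel A ∩ Parcel B) ∩ Parcel C| = 3.5238.
|(Parcel A ∩ Parcel B) ∖ Parcel C| = 82.5765 − 3.5238 = 79.05.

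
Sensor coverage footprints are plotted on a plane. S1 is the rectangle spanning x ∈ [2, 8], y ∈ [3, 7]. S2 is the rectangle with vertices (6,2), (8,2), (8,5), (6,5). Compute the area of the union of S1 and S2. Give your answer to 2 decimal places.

By inclusion–exclusion:
Individual areas: |S1| = 24, |S2| = 6.
|S1∩S2|: x∈[6,8], y∈[3,5] → 2·2 = 4.
|S1 ∪ S2| = 30 − 4 = 26.00.

26.00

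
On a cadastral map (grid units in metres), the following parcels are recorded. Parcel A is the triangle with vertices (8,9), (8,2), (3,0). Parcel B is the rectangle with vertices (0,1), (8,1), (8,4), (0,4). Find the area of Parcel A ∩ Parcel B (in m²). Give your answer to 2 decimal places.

The intersection is the polygon with vertices (8,2), (5.5,1), (3.556,1), (5.222,4), (8,4).
By the shoelace formula its area is 9.58.

9.58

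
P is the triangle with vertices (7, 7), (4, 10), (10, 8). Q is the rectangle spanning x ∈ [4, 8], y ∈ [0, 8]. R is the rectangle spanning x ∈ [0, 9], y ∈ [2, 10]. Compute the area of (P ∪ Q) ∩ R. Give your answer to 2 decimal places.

28.33

The region (P ∪ Q) ∩ R is the polygon with vertices (9,8.333), (9,7.667), (8,7.333), (8,2), (4,2), (4,8), (6,8), (4,10).
By the shoelace formula its area is 28.33.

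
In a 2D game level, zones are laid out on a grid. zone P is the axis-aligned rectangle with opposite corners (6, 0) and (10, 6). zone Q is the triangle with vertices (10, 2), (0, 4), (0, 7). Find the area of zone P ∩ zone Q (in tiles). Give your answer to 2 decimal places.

The intersection is the polygon with vertices (6,4), (10,2), (6,2.8).
By the shoelace formula its area is 2.40.

2.40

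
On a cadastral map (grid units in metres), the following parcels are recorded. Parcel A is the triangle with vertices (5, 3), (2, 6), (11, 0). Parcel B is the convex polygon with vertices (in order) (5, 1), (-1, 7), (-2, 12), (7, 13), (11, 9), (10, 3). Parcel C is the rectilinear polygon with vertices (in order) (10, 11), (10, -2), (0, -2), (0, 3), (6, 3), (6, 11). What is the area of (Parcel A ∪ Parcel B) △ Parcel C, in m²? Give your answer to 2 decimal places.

|Parcel A ∪ Parcel B| = 108.0035.
|(Parcel A ∪ Parcel B) ∩ Parcel C| = 39.4201.
|(Parcel A ∪ Parcel B) △ Parcel C| = 108.0035 + 82 − 78.8403 = 111.16.

111.16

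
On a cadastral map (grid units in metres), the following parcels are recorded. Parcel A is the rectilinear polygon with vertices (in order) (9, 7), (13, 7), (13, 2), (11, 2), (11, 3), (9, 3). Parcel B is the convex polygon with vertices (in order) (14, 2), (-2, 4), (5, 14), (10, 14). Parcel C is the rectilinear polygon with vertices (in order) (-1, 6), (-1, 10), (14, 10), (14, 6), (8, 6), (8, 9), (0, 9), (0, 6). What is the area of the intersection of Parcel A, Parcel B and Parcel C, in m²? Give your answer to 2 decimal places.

The intersection is the polygon with vertices (12.667,6), (9,6), (9,7), (12.333,7).
By the shoelace formula its area is 3.50.

3.50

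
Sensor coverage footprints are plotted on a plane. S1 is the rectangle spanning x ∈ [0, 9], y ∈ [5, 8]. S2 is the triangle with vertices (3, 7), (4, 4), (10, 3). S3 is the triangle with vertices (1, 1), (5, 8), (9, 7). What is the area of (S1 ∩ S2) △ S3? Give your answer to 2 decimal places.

|S1 ∩ S2| = 2.8333.
|(S1 ∩ S2) ∩ S3| = 2.1406.
|(S1 ∩ S2) △ S3| = 2.8333 + 16 − 4.2811 = 14.55.

14.55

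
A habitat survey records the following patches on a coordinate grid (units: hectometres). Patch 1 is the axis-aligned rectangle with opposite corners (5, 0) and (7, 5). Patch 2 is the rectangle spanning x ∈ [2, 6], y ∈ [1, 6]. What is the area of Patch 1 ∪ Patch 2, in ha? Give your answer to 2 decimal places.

26.00

By inclusion–exclusion:
Individual areas: |Patch 1| = 10, |Patch 2| = 20.
|Patch 1∩Patch 2|: x∈[5,6], y∈[1,5] → 1·4 = 4.
|Patch 1 ∪ Patch 2| = 30 − 4 = 26.00.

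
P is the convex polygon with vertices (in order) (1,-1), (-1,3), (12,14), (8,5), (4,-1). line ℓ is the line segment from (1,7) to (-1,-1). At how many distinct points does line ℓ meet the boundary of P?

The segment meets the boundary at (-0.333,1.667), (0.268,4.073).

2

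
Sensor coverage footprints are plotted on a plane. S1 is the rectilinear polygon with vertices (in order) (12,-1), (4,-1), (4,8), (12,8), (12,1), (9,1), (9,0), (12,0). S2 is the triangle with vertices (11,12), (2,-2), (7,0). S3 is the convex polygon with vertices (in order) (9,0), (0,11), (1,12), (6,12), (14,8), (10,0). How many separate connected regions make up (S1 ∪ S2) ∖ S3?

(S1 ∪ S2) ∖ S3 splits into 3 disjoint pieces (area 25.6389, area 0.6274, area 2.25).

3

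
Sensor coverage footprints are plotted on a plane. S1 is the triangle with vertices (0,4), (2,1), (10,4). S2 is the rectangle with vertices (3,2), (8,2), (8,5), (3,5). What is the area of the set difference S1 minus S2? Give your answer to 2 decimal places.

|S1| = 15, |S1∩S2| = 7.9167.
|S1 ∖ S2| = |S1| − |S1∩S2| = 15 − 7.9167 = 7.08.

7.08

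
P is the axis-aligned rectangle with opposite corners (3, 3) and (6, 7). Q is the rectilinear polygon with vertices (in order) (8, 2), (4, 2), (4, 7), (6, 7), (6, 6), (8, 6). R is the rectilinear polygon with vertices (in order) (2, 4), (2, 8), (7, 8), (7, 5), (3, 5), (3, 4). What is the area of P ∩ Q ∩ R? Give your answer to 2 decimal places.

4.00

The intersection is the polygon with vertices (4,7), (6,7), (6,6), (6,5), (4,5).
By the shoelace formula its area is 4.00.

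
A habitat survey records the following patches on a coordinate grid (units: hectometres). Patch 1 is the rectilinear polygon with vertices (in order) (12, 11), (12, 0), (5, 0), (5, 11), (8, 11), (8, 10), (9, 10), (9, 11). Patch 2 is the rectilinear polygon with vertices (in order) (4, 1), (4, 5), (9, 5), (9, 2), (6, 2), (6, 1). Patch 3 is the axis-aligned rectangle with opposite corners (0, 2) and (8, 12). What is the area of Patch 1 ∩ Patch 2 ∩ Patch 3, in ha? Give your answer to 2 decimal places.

The intersection is the polygon with vertices (8,5), (8,2), (6,2), (5,2), (5,5).
By the shoelace formula its area is 9.00.

9.00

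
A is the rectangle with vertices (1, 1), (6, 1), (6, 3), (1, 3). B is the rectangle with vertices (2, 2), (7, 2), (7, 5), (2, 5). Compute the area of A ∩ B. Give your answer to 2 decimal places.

4.00

|A∩B|: x∈[2,6], y∈[2,3] → 4·1 = 4.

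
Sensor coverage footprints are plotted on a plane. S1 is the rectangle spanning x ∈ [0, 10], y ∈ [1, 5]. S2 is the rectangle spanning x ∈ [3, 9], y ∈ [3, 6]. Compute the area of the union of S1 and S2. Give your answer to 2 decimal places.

46.00

By inclusion–exclusion:
Individual areas: |S1| = 40, |S2| = 18.
|S1∩S2|: x∈[3,9], y∈[3,5] → 6·2 = 12.
|S1 ∪ S2| = 58 − 12 = 46.00.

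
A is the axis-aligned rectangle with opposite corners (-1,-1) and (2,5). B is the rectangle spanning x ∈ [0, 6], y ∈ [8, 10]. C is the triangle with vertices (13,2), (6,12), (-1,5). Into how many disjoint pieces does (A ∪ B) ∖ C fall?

2

(A ∪ B) ∖ C splits into 2 disjoint pieces (area 17.0357, area 6).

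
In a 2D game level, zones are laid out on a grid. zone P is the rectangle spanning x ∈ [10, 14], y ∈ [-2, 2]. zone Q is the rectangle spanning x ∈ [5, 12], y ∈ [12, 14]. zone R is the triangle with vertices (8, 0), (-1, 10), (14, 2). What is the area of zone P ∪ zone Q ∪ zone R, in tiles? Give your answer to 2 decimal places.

By inclusion–exclusion:
Individual areas: |zone P| = 16, |zone Q| = 14, |zone R| = 39.
|zone P∩zone Q| = 0 (no overlap).
|zone P∩zone R| = 2.6667.
|zone Q∩zone R| = 0.
|zone P∩zone Q∩zone R| = 0.
|zone P ∪ zone Q ∪ zone R| = 69 − 2.6667 + 0 = 66.33.

66.33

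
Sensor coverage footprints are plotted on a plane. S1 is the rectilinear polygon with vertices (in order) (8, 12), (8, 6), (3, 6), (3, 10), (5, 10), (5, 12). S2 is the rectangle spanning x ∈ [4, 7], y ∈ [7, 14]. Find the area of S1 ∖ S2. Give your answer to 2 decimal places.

|S1| = 26, |S1∩S2| = 13.
|S1 ∖ S2| = |S1| − |S1∩S2| = 26 − 13 = 13.00.

13.00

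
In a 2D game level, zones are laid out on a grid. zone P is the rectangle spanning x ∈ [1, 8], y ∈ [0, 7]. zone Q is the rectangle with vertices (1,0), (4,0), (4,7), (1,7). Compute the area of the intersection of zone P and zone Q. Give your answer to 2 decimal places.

|zone P∩zone Q|: x∈[1,4], y∈[0,7] → 3·7 = 21.

21.00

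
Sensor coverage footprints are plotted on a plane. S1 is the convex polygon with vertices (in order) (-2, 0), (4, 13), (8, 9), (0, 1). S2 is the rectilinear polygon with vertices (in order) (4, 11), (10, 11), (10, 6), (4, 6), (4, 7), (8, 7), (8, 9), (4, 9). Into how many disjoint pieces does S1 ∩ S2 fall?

S1 ∩ S2 splits into 2 disjoint pieces (area 6, area 1.5).

2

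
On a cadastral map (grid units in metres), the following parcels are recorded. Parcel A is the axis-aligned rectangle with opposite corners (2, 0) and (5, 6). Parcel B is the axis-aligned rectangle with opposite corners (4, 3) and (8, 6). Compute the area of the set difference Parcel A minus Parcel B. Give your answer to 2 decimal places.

|Parcel A∩Parcel B|: x∈[4,5], y∈[3,6] → 1·3 = 3.
|Parcel A| = 18.
|Parcel A ∖ Parcel B| = |Parcel A| − |Parcel A∩Parcel B| = 18 − 3 = 15.00.

15.00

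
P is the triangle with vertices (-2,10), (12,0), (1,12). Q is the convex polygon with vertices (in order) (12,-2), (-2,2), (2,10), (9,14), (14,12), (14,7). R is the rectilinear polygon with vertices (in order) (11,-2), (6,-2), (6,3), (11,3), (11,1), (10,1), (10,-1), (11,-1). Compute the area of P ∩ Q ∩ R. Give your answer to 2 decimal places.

1.93

The intersection is the polygon with vertices (7.8,3), (9.25,3), (11,1.091), (11,1), (10.6,1).
By the shoelace formula its area is 1.93.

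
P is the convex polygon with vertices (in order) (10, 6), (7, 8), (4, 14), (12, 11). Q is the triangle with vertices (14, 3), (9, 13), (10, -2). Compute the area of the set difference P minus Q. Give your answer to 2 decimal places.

|P| = 29, |P∩Q| = 6.8358.
|P ∖ Q| = |P| − |P∩Q| = 29 − 6.8358 = 22.16.

22.16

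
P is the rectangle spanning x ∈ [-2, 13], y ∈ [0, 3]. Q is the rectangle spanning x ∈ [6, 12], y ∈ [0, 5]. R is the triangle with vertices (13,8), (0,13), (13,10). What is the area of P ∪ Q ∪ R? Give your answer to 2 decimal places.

By inclusion–exclusion:
Individual areas: |P| = 45, |Q| = 30, |R| = 13.
|P∩Q|: x∈[6,12], y∈[0,3] → 6·3 = 18.
|P∩R| = 0.
|Q∩R| = 0.
|P∩Q∩R| = 0.
|P ∪ Q ∪ R| = 88 − 18 + 0 = 70.00.

70.00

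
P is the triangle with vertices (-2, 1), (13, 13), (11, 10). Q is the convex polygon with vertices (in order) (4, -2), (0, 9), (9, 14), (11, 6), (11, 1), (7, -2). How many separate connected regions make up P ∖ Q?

2

P ∖ Q splits into 2 disjoint pieces (area 0.8031, area 2.7326).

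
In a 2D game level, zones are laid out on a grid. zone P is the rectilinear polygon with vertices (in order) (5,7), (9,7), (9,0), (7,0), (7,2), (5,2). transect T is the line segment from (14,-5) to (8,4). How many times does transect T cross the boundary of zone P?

The segment meets the boundary at (9,2.5).

1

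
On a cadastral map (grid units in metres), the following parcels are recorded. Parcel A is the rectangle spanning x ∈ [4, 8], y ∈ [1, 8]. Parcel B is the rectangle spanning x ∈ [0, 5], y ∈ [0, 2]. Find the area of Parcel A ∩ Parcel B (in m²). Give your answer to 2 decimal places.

1.00

|Parcel A∩Parcel B|: x∈[4,5], y∈[1,2] → 1·1 = 1.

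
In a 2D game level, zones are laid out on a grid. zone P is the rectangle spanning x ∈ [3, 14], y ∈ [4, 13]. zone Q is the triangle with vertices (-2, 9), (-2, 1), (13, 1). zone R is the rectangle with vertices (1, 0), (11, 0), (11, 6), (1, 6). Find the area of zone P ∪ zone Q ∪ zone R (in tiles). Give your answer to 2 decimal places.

167.40

By inclusion–exclusion:
Individual areas: |zone P| = 99, |zone Q| = 60, |zone R| = 60.
|zone P∩zone Q| = 5.1042.
|zone P∩zone R|: x∈[3,11], y∈[4,6] → 8·2 = 16.
|zone Q∩zone R| = 35.4958.
|zone P∩zone Q∩zone R| = 5.
|zone P ∪ zone Q ∪ zone R| = 219 − 56.6 + 5 = 167.40.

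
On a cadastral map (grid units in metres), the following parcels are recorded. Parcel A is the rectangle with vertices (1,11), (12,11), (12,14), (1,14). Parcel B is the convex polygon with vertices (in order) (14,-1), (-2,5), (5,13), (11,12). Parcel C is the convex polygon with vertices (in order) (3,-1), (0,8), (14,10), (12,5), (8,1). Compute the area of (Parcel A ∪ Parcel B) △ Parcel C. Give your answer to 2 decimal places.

|Parcel A ∪ Parcel B| = 144.6346.
|(Parcel A ∪ Parcel B) ∩ Parcel C| = 69.4429.
|(Parcel A ∪ Parcel B) △ Parcel C| = 144.6346 + 88.5 − 138.8858 = 94.25.

94.25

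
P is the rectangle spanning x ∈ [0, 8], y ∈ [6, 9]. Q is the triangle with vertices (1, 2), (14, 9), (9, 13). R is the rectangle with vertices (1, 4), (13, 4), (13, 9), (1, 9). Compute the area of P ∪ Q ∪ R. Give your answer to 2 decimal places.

By inclusion–exclusion:
Individual areas: |P| = 24, |Q| = 43.5, |R| = 60.
|P∩Q| = 9.
|P∩R|: x∈[1,8], y∈[6,9] → 7·3 = 21.
|Q∩R| = 25.1528.
|P∩Q∩R| = 9.
|P ∪ Q ∪ R| = 127.5 − 55.1528 + 9 = 81.35.

81.35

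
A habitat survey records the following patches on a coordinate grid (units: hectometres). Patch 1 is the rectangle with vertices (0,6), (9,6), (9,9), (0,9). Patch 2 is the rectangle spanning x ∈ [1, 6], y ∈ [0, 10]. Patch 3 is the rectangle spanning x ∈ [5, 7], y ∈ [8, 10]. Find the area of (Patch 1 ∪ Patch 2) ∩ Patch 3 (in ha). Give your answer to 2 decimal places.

The region (Patch 1 ∪ Patch 2) ∩ Patch 3 is the polygon with vertices (6,10), (6,9), (7,9), (7,8), (5,8), (5,10).
By the shoelace formula its area is 3.00.

3.00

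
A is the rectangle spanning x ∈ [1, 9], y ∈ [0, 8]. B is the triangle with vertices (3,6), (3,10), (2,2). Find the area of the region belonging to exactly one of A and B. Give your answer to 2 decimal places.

62.50

|A| = 64, |B| = 2, |A∩B| = 1.75.
|A △ B| = |A| + |B| − 2·|A∩B| = 64 + 2 − 3.5 = 62.50.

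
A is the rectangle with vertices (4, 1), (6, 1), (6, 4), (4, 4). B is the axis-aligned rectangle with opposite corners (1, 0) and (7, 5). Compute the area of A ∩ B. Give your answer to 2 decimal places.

|A∩B|: x∈[4,6], y∈[1,4] → 2·3 = 6.

6.00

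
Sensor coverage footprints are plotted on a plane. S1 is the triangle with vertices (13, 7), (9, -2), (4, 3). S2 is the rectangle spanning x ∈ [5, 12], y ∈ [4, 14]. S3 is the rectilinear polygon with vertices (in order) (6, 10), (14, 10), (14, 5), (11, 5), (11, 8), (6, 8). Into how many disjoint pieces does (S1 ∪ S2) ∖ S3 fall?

1

(S1 ∪ S2) ∖ S3 is a single connected region.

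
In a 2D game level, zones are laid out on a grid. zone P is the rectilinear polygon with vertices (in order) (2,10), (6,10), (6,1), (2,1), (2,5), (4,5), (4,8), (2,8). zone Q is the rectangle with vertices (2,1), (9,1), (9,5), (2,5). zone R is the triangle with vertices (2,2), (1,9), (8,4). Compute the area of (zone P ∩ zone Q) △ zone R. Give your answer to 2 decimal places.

|zone P ∩ zone Q| = 16.
|(zone P ∩ zone Q) ∩ zone R| = 9.3333.
|(zone P ∩ zone Q) △ zone R| = 16 + 22 − 18.6667 = 19.33.

19.33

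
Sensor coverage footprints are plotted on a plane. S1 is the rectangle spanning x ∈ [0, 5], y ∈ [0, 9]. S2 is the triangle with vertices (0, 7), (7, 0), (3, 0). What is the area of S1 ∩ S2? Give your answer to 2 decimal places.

12.00

The intersection is the polygon with vertices (5,0), (3,0), (0,7), (5,2).
By the shoelace formula its area is 12.00.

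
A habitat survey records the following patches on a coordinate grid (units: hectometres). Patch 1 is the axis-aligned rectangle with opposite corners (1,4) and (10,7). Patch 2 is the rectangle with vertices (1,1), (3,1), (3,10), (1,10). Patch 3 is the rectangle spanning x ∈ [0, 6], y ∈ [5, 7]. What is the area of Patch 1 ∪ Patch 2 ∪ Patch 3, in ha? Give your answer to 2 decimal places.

By inclusion–exclusion:
Individual areas: |Patch 1| = 27, |Patch 2| = 18, |Patch 3| = 12.
|Patch 1∩Patch 2|: x∈[1,3], y∈[4,7] → 2·3 = 6.
|Patch 1∩Patch 3|: x∈[1,6], y∈[5,7] → 5·2 = 10.
|Patch 2∩Patch 3|: x∈[1,3], y∈[5,7] → 2·2 = 4.
|Patch 1∩Patch 2∩Patch 3| = 4.
|Patch 1 ∪ Patch 2 ∪ Patch 3| = 57 − 20 + 4 = 41.00.

41.00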